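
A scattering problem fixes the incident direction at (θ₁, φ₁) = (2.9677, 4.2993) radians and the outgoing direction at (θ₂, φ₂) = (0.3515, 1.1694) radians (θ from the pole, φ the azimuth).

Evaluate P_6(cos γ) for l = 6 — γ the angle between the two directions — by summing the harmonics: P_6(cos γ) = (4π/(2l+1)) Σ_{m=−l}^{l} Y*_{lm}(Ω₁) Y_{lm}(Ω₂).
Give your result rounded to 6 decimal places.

0.694759

Term-by-term m-sum for l=6 (normalisation 4π/13 = 0.966644):
  term(m=-6) = 0.00000 - 0.00000j   from Y*(Ω₁)=0.00001 + 0.00001j, Y(Ω₂)=0.00060 - 0.00054j
  term(m=-5) = 0.00000 - 0.00000j   from Y*(Ω₁)=0.00022 - 0.00012j, Y(Ω₂)=0.00689 + 0.00321j
  term(m=-4) = 0.00013 - 0.00001j   from Y*(Ω₁)=-0.00025 - 0.00308j, Y(Ω₂)=-0.00152 + 0.04358j
  term(m=-3) = 0.00426 - 0.00015j   from Y*(Ω₁)=-0.02410 - 0.00830j, Y(Ω₂)=-0.15604 + 0.05991j
  term(m=-2) = 0.05917 - 0.00138j   from Y*(Ω₁)=-0.09642 + 0.10462j, Y(Ω₂)=-0.28897 - 0.29920j
  term(m=-1) = 0.27271 - 0.00319j   from Y*(Ω₁)=0.19592 + 0.44700j, Y(Ω₂)=0.21833 - 0.51439j
  term(m=+0) = 0.04620 + 0.00000j   from Y*(Ω₁)=0.71855 + 0.00000j, Y(Ω₂)=0.06430 + 0.00000j
  term(m=+1) = 0.27271 + 0.00319j   from Y*(Ω₁)=-0.19592 + 0.44700j, Y(Ω₂)=-0.21833 - 0.51439j
  term(m=+2) = 0.05917 + 0.00138j   from Y*(Ω₁)=-0.09642 - 0.10462j, Y(Ω₂)=-0.28897 + 0.29920j
  term(m=+3) = 0.00426 + 0.00015j   from Y*(Ω₁)=0.02410 - 0.00830j, Y(Ω₂)=0.15604 + 0.05991j
  term(m=+4) = 0.00013 + 0.00001j   from Y*(Ω₁)=-0.00025 + 0.00308j, Y(Ω₂)=-0.00152 - 0.04358j
  term(m=+5) = 0.00000 + 0.00000j   from Y*(Ω₁)=-0.00022 - 0.00012j, Y(Ω₂)=-0.00689 + 0.00321j
  term(m=+6) = 0.00000 + 0.00000j   from Y*(Ω₁)=0.00001 - 0.00001j, Y(Ω₂)=0.00060 + 0.00054j
Σ over m = 0.71873 + 0.00000j; ×(4π/13) → 0.69476 + 0.00000j. Real part: 0.694759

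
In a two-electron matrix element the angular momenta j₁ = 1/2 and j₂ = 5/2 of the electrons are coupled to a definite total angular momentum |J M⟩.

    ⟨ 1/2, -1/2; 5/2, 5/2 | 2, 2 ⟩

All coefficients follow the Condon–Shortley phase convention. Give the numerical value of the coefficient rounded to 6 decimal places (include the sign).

triangle: 1!*0!*4!/6! = 24/720
(j±m)!: 0!*1!*5!*0!*4!*0! = 2880
prefactor² = (2J+1)*Δ*N² = 480
  k=1: −1/(1!*0!*0!*4!*0!*0!) = -1/24
Σ = -1/24  ⇒  CG² = 480*(-1/24)² = 5/6
CG = −√(5/6) = -0.912871

-0.912871  (= −√(5/6))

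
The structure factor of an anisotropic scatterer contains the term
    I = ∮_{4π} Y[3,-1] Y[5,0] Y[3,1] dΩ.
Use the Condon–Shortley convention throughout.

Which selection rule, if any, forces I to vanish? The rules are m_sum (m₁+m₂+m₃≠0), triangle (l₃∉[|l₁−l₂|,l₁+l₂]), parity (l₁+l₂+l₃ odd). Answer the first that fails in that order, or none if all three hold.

m₁+m₂+m₃ = -1 + 0 + 1 = 0  ✓
triangle: |3−5|=2 ≤ l₃=3 ≤ 3+5=8  ✓
parity: l₁+l₂+l₃ = 11 is odd  ✗

parity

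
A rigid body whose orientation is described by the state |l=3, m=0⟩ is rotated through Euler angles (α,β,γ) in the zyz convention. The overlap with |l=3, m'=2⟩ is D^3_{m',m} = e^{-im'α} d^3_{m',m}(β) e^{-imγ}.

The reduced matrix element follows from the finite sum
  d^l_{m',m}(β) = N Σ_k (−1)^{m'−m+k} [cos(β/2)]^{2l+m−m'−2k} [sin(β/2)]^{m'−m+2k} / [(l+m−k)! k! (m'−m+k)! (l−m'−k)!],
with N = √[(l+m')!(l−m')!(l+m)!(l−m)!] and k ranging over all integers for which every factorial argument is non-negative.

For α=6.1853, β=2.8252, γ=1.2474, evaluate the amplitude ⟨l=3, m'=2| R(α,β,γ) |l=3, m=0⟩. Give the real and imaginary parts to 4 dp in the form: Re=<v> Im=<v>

Re=-0.1236 Im=-0.0245

D^3_{2,0}(6.1853,2.8252,1.2474) = e^{-i·2·6.1853}·d^3_{2,0}(2.8252)·e^{-i·0·1.2474}. Compute d first:
c=cos(2.825200/2)=0.157537, s=sin(2.825200/2)=0.987513; N=√[120·1·6·6]=65.726707
The bounds max(0,m−m')=0 and min(l+m,l−m')=1 give 2 terms
  k=0: (−1)^2·65.7267/(12)·0.1575^4·0.9875^2 = +0.003290
  k=1: (−1)^3·65.7267/(12)·0.1575^2·0.9875^4 = -0.129270
d^3_{2,0}(2.8252) = +0.003290 -0.129270 = -0.125980
Attach z-rotation phases: D = e^{-i(2)(6.1853)}·(-0.125980)·e^{-i(0)(1.2474)} = -0.123574-0.024506i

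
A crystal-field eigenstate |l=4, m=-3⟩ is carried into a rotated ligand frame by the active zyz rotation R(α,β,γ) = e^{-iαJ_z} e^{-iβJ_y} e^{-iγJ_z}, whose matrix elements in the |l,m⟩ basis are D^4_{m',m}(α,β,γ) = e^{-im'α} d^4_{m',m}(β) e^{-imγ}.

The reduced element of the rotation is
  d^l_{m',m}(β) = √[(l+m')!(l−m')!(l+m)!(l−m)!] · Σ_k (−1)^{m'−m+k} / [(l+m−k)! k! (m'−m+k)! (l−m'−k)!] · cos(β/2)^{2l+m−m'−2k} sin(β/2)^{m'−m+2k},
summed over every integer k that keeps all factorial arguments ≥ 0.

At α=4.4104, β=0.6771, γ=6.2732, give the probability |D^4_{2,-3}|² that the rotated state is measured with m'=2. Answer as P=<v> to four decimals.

Split into d^4_{2,-3}(β=0.6771) × two z-phases.
Half-angle: c=0.943237, s=0.332120. N=√(720·2·1·5040)=2693.993318
k: max(0,(-3)−(2))=0 … min(4+(-3),4−(2))=1
  k=0: (−1)^5·2693.9933/(240)·0.9432^3·0.3321^5 = -0.038065
  k=1: (−1)^6·2693.9933/(720)·0.9432^1·0.3321^7 = +0.001573
d^4_{2,-3}(0.6771) = -0.038065 +0.001573 = -0.036492
|D^4_{2,-3}|² = |d^4_{2,-3}(β)|² = (-0.036492)² = 0.001332 (the z-rotation phases have unit modulus)

P=0.0013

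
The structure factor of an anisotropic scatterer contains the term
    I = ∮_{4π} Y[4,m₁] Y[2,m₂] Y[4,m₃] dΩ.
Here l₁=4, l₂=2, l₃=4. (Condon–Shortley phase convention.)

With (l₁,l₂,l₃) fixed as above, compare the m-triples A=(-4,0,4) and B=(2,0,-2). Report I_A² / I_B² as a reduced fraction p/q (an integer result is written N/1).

49/4

l's match ⇒ only the (l;m) 3-j factors differ between A and B.
A: triangle coeff Δ(4,2,4) = 1/13860; Σ_t [2,2]: t=2:+1/2880 = 1/2880; (3j)²=28/495 [(4 2 4; -4 0 4)], sign=+1
B: triangle coeff Δ(4,2,4) = 1/13860; Σ_t [0,2]: t=0:+1/192 t=1:−1/120 t=2:+1/2880 = -1/360; (3j)²=16/3465 [(4 2 4; 2 0 -2)], sign=-1
I_A²/I_B² = (28/495)/(16/3465) = 49/4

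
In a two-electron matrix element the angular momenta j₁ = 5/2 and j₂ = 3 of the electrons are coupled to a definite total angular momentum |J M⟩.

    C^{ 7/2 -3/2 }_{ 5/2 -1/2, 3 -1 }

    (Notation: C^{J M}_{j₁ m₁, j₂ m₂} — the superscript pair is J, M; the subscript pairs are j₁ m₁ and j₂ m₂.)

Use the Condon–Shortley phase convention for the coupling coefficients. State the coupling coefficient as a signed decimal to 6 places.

triangle: 2!×3!×4!/10! = 288/3628800
(j±m)!: 2!×3!×2!×4!×2!×5! = 138240
prefactor² = (2J+1)×Δ×N² = 3072/35
  k=0: +1/(0!×2!×3!×2!×0!×2!) = 1/48
  k=1: −1/(1!×1!×2!×1!×1!×3!) = -1/12
  k=2: +1/(2!×0!×1!×0!×2!×4!) = 1/96
Σ = -5/96  ⇒  CG² = 3072/35×(-5/96)² = 5/21
CG = −√(5/21) = -0.487950

−√(5/21) ≈ -0.487950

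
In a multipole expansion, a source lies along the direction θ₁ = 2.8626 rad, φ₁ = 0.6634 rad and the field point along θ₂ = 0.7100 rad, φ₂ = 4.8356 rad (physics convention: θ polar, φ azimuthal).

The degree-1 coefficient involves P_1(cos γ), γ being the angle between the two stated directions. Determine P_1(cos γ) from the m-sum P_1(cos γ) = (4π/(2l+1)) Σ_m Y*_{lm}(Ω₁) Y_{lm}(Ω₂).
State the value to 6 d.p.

-0.821359

Addition theorem: P_1(cos γ) = (4π/3) Σ_m Y*_{lm}(Ω₁) Y_{lm}(Ω₂), m = −1…1:
  [-1]  conj(Y_{1,-1})(Ω₁) = (0.074965, 0.058590) ; Y_{1,-1}(Ω₂) = (0.027678, 0.223498) ; Δ = (-0.011020, 0.018376)
  [+0]  conj(Y_{1,0})(Ω₁) = (-0.469710, -0.000000) ; Y_{1,0}(Ω₂) = (0.370538, 0.000000) ; Δ = (-0.174045, -0.000000)
  [+1]  conj(Y_{1,1})(Ω₁) = (-0.074965, 0.058590) ; Y_{1,1}(Ω₂) = (-0.027678, 0.223498) ; Δ = (-0.011020, -0.018376)
Total Σ_m = (-0.196085, 0.000000). Multiply by 4.188790: (-0.821359, 0.000000). P_1(cos γ) = -0.821359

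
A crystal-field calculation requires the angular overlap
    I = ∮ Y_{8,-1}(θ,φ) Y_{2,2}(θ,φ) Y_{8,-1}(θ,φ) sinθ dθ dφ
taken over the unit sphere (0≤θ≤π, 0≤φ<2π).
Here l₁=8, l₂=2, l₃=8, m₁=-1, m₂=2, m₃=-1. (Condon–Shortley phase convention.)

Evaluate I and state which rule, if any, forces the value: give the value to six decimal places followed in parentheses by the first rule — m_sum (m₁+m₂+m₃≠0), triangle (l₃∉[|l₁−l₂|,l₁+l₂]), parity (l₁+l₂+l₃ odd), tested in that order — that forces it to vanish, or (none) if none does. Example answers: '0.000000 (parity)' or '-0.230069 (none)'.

m-sum 0 ✓  L=18 even ✓  6≤8≤10 ✓
Π(2lᵢ+1) = 17×5×17 = 1445
triangle coeff Δ(8,2,8) = 1/348840
Σ_t [0,2]: t=0:+1/116121600 t=1:−1/25401600 t=2:+1/116121600 = -1/45158400
(3j)²=24/1615 [(8 2 8; 0 0 0)], sign=-1
Σ_t [2,2]: t=2:+1/101606400 = 1/101606400
(3j)²=36/1615 [(8 2 8; -1 2 -1)], sign=-1
⇒ 4πI² = 864/1805
I = (+1)√(864/1805/(4π)) = 0.19517012
No selection rule forces the value: the integral is nonzero (none).

0.195170 (none)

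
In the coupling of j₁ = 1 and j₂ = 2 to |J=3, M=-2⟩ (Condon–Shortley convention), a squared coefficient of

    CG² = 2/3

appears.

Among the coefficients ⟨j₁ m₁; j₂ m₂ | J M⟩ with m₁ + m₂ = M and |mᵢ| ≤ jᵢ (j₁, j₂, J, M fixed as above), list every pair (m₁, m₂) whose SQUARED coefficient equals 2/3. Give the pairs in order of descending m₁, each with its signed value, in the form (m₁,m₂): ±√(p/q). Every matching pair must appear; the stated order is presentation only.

(-1,-1): +√(2/3)

Admissible pairs with m₁+m₂ = M = -2: (-1,-1), (0,-2)
  (m₁,m₂)=(0,-2): CG² = 1/3, CG = +√(1/3)
  (m₁,m₂)=(-1,-1): CG² = 2/3, CG = +√(2/3)   ← matches the target
Pairs with CG² = 2/3: (-1,-1): +√(2/3)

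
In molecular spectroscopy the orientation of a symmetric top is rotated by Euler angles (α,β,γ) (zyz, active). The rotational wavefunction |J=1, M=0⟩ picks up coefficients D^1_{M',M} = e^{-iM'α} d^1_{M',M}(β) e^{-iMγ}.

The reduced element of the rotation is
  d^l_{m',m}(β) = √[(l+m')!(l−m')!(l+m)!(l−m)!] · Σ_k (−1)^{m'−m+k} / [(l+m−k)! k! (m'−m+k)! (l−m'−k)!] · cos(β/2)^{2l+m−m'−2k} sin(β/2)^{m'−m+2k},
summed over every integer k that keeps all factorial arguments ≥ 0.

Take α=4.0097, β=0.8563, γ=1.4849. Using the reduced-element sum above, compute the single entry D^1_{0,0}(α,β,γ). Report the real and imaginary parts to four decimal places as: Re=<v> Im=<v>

Split into d^1_{0,0}(β=0.8563) × two z-phases.
Half-angle: c=0.909735, s=0.415189. N=√(1·1·1·1)=1.000000
The bounds max(0,m−m')=0 and min(l+m,l−m')=1 give 2 terms
  k=0: (−1)^0·1.0000/(1)·0.9097^2·0.4152^0 = +0.827619
  k=1: (−1)^1·1.0000/(1)·0.9097^0·0.4152^2 = -0.172381
d^1_{0,0}(0.8563) = +0.827619 -0.172381 = +0.655237
D = (+1.000000+0.000000i)·(+0.655237)·(+1.000000+0.000000i) = +0.655237+0.000000i

Re=0.6552 Im=0.0000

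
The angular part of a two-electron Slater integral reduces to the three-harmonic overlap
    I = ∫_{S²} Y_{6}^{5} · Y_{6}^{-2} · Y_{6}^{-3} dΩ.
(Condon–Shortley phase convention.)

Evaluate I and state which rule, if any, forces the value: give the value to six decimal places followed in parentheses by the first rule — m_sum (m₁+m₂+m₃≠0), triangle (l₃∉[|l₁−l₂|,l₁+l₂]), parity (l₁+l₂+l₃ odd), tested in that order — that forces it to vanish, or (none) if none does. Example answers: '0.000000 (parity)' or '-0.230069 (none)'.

Rules hold: Σm=0, L=18 even, 0≤6≤12.
N = 13·13·13 = 2197
Δ = 6!·6!·6!/19! = 1/325909584
Racah Σ t=0..6: t=0:+1/373248000 t=1:−1/1728000 t=2:+1/110592 t=3:−1/46656 t=4:+1/110592 t=5:−1/1728000 t=6:+1/373248000 = -7/1555200
⇒ 3j(6 6 6; 0 0 0)² = 400/46189, sgn -1
Racah Σ t=0..1: t=0:+1/4147200 t=1:−1/3110400 = -1/12441600
⇒ 3j(6 6 6; 5 -2 -3)² = 7/4199, sgn +1
4πI² = N·(3j₀)²·(3jₘ)² = 36400/1147619
I = -1·√(0.0317178/4π) = -0.05023968
No selection rule forces the value: the integral is nonzero (none).

-0.050240 (none)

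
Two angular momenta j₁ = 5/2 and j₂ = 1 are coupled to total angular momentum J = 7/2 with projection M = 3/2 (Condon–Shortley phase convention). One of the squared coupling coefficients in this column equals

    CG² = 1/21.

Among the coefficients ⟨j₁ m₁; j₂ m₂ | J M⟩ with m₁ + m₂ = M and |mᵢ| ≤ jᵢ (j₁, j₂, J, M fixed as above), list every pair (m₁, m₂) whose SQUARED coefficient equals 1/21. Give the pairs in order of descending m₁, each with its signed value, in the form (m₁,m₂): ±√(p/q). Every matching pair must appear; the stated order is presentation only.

Admissible pairs with m₁+m₂ = M = 3/2: (1/2,1), (3/2,0), (5/2,-1)
  (m₁,m₂)=(5/2,-1): CG² = 1/21, CG = +√(1/21)   ← matches the target
  (m₁,m₂)=(3/2,0): CG² = 10/21, CG = +√(10/21)
  (m₁,m₂)=(1/2,1): CG² = 10/21, CG = +√(10/21)
Pairs with CG² = 1/21: (5/2,-1): +√(1/21)

(5/2,-1): +√(1/21)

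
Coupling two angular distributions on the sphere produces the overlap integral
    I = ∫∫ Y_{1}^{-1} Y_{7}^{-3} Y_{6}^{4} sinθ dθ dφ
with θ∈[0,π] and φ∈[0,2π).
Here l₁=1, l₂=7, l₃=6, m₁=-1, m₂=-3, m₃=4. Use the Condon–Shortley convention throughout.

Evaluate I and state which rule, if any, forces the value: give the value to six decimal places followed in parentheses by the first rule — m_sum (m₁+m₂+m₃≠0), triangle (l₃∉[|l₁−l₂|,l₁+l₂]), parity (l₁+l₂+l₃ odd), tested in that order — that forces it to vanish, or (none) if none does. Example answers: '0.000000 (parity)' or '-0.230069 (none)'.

-0.085707 (none)

Rules hold: Σm=0, L=14 even, 6≤6≤8.
N = 3·15·13 = 585
Δ = 2!·0!·12!/15! = 1/1365
Racah Σ t=1..1: t=1:−1/518400 = -1/518400
⇒ 3j(1 7 6; 0 0 0)² = 7/195, sgn -1
Racah Σ t=2..2: t=2:+1/14515200 = 1/14515200
⇒ 3j(1 7 6; -1 -3 4)² = 2/455, sgn +1
4πI² = N·(3j₀)²·(3jₘ)² = 6/65
I = -1·√(0.0923077/4π) = -0.08570655
No selection rule forces the value: the integral is nonzero (none).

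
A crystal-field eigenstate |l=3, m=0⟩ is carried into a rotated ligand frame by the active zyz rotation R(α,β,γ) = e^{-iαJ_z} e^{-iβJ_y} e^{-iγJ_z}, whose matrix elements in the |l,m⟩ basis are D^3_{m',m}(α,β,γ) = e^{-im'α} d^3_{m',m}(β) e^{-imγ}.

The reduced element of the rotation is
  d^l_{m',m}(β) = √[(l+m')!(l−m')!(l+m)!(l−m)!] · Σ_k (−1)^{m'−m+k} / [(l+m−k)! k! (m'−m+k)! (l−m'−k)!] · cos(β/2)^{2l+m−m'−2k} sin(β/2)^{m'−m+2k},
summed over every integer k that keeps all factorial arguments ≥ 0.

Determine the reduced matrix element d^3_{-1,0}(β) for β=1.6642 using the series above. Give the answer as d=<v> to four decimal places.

d=-0.4124

d^3_{-1,0}(β=1.6642) via the finite sum:
c=cos(1.664200/2)=0.673325, s=sin(1.664200/2)=0.739347; N=√[2·24·6·6]=41.569219
k∈{1,2,3} keeps every argument non-negative
  k=1: (−1)^0·41.5692/(12)·0.6733^5·0.7393^1 = +0.354455
  k=2: (−1)^1·41.5692/(4)·0.6733^3·0.7393^3 = -1.282125
  k=3: (−1)^2·41.5692/(12)·0.6733^1·0.7393^5 = +0.515296
d^3_{-1,0}(1.6642) = +0.354455 -1.282125 +0.515296 = -0.412374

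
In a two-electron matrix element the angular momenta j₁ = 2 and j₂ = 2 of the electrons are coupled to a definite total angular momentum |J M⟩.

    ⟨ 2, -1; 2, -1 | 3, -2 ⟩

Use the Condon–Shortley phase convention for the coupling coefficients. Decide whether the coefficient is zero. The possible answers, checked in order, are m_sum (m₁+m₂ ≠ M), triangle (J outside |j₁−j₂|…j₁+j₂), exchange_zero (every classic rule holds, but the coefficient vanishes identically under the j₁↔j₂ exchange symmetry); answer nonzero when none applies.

exchange_zero

m-sum: m₁+m₂ = -1+(-1) = -2, M = -2  ✓
triangle: |j₁−j₂| = 0 ≤ J = 3 ≤ j₁+j₂ = 4  ✓
exchange: j₁=j₂ and m₁=m₂, and (−1)^(j₁+j₂−J) = (−1)^1 = −1 forces ⟨j₁m₁;j₂m₂|JM⟩ = −⟨j₂m₂;j₁m₁|JM⟩ = −⟨j₁m₁;j₂m₂|JM⟩ ⇒ the coefficient vanishes identically
Racah sum check: Σ_k collapses to 0 ⇒ CG = 0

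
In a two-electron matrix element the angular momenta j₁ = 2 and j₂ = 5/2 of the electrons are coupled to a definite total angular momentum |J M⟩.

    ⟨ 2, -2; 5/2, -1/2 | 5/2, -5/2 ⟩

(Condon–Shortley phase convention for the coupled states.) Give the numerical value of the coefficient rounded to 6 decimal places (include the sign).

+0.462910

j₁+j₂−J=2  J+j₁−j₂=2  J−j₁+j₂=3  j₁+j₂+J+1=8
(j₁±m₁, j₂±m₂, J±M) = (0,4,2,3,0,5)
P² = 864/7
sum k=2..2:
  [2] +1/24 = 1/24
S = 1/24
C² = P²·S² = 3/14 ; C = +0.462910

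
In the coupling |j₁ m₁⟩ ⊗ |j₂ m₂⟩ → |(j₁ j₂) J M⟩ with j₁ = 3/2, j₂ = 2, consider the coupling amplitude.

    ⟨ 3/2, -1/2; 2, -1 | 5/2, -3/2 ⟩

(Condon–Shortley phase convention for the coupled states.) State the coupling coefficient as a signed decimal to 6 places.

+0.169031

j₁+j₂−J=1  J+j₁−j₂=2  J−j₁+j₂=3  j₁+j₂+J+1=7
(j₁±m₁, j₂±m₂, J±M) = (1,2,1,3,1,4)
P² = 144/35
sum k=0..1:
  [0] +1/4 = 1/4
  [1] −1/6 = -1/6
S = 1/12
C² = P²·S² = 1/35 ; C = +0.169031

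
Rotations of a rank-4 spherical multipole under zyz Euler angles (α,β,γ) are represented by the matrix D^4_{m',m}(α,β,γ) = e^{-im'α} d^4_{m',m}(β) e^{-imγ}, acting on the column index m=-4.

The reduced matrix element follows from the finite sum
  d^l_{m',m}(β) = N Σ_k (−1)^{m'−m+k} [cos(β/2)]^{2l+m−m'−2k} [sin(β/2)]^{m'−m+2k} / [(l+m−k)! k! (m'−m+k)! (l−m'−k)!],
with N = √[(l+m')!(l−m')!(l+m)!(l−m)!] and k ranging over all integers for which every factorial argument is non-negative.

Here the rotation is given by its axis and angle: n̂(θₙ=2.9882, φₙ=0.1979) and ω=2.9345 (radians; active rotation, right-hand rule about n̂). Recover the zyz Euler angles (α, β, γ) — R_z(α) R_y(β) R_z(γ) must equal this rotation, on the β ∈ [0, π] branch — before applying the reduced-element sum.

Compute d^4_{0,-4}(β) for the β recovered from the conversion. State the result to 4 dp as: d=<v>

d=0.0043

Axis–angle → zyz. n̂ = (sinθₙcosφₙ, sinθₙsinφₙ, cosθₙ) = (+0.149810, +0.030041, -0.988258), ω = 2.9345.
R = I cosω + sinω [n̂]ₓ + (1−cosω) n̂n̂ᵀ gives
  R = [-0.934227, +0.212106, -0.286761; -0.194297, -0.976847, -0.089544; -0.299115, -0.027938, +0.953808]
β = atan2(√(R₁₃²+R₂₃²), R₃₃) = 0.305129; α = atan2(R₂₃, R₁₃) mod 2π = 3.444260; γ = atan2(R₃₂, −R₃₁) mod 2π = 6.190053
d^4_{0,-4}(β=0.3051) via the finite sum:
With c≡cos(β/2)=0.988385 and s≡sin(β/2)=0.151973, N=[24·24·1·40320]^{1/2}=4819.161753
Admissible k: 0..0 (factorial args all ≥0)
  k=0: (−1)^4·4819.1618/(576)·0.9884^4·0.1520^4 = +0.004259
d^4_{0,-4}(0.3051) = +0.004259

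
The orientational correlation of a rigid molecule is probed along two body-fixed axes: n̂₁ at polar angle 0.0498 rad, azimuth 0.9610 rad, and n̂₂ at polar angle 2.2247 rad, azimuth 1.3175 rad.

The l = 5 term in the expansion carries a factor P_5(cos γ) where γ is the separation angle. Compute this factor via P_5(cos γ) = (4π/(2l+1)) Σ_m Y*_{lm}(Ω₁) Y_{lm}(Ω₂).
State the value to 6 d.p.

0.079127

Expand P_5 via completeness: Σ_{m} conj(Y_{5,m}) at Ω₁ times Y_{5,m} at Ω₂ —
  term(m=-5) = -0.00000 - 0.00000j   from Y*(Ω₁)=0.00000 - 0.00000j, Y(Ω₂)=0.13949 - 0.04381j
  term(m=-4) = -0.00000 + 0.00000j   from Y*(Ω₁)=-0.00001 - 0.00001j, Y(Ω₂)=-0.18750 - 0.30066j
  term(m=-3) = 0.00007 - 0.00012j   from Y*(Ω₁)=-0.00033 + 0.00009j, Y(Ω₂)=-0.27765 + 0.29219j
  term(m=-2) = -0.00045 + 0.00039j   from Y*(Ω₁)=-0.00288 + 0.00785j, Y(Ω₂)=0.06249 + 0.03468j
  term(m=-1) = -0.03931 + 0.01464j   from Y*(Ω₁)=0.07241 + 0.10365j, Y(Ω₂)=-0.08314 + 0.32118j
  term(m=+0) = 0.14866 + 0.00000j   from Y*(Ω₁)=0.91828 + 0.00000j, Y(Ω₂)=0.16189 + 0.00000j
  term(m=+1) = -0.03931 - 0.01464j   from Y*(Ω₁)=-0.07241 + 0.10365j, Y(Ω₂)=0.08314 + 0.32118j
  term(m=+2) = -0.00045 - 0.00039j   from Y*(Ω₁)=-0.00288 - 0.00785j, Y(Ω₂)=0.06249 - 0.03468j
  term(m=+3) = 0.00007 + 0.00012j   from Y*(Ω₁)=0.00033 + 0.00009j, Y(Ω₂)=0.27765 + 0.29219j
  term(m=+4) = -0.00000 - 0.00000j   from Y*(Ω₁)=-0.00001 + 0.00001j, Y(Ω₂)=-0.18750 + 0.30066j
  term(m=+5) = -0.00000 + 0.00000j   from Y*(Ω₁)=-0.00000 - 0.00000j, Y(Ω₂)=-0.13949 - 0.04381j
Σ over m = 0.06926 + 0.00000j; ×(4π/11) → 0.07913 + 0.00000j. Real part: 0.079127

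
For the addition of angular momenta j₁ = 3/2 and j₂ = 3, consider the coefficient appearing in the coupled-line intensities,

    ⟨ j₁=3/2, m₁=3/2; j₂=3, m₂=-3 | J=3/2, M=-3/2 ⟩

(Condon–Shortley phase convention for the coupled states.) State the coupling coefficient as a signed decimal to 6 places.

triangle: 3!·0!·3!/7! = 36/5040
(j±m)!: 3!·0!·0!·6!·0!·3! = 25920
prefactor² = (2J+1)·Δ·N² = 5184/7
  k=0: +1/(0!·3!·0!·0!·0!·3!) = 1/36
Σ = 1/36  ⇒  CG² = 5184/7·(1/36)² = 4/7
CG = +√(4/7) = +0.755929

+√(4/7) = +0.755929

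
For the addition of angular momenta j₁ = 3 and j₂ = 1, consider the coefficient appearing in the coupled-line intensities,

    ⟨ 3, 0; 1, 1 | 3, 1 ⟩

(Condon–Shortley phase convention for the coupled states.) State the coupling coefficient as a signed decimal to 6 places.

j₁+j₂−J=1  J+j₁−j₂=5  J−j₁+j₂=1  j₁+j₂+J+1=8
(j₁±m₁, j₂±m₂, J±M) = (3,3,2,0,4,2)
P² = 72
sum k=1..1:
  [1] −1/12 = -1/12
S = -1/12
C² = P²·S² = 1/2 ; C = -0.707107

−√(1/2) = -0.707107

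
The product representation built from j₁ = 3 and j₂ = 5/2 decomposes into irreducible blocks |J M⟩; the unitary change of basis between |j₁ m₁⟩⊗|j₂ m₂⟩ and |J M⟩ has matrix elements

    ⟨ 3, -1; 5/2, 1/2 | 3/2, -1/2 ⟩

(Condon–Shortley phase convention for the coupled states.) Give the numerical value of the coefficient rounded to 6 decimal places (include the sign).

j₁+j₂−J=4  J+j₁−j₂=2  J−j₁+j₂=1  j₁+j₂+J+1=8
(j₁±m₁, j₂±m₂, J±M) = (2,4,3,2,1,2)
P² = 192/35
sum k=2..3:
  [2] +1/8 = 1/8
  [3] −1/6 = -1/6
S = -1/24
C² = P²·S² = 1/105 ; C = -0.097590

−√(1/105) ≈ -0.097590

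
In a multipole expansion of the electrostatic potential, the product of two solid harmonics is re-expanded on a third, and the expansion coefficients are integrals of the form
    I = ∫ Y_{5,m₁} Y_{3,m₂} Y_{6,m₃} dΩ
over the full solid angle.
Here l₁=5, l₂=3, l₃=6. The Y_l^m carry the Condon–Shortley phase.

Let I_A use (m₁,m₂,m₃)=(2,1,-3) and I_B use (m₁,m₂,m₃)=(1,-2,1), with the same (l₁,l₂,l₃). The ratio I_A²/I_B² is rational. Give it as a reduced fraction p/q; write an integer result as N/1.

9/7

Shared (l₁,l₂,l₃)=(5,3,6): N and (l;000)² cancel in I_A²/I_B².
A: Δ = 2!·8!·4!/15! = 1/675675; Racah Σ t=0..2: t=0:+1/34560 t=1:−1/8640 t=2:+1/40320 = -1/16128; ⇒ 3j(5 3 6; 2 1 -3)² = 18/1001, sgn +1
B: Δ = 2!·8!·4!/15! = 1/675675; Racah Σ t=0..1: t=0:+1/6912 t=1:−1/17280 = 1/11520; ⇒ 3j(5 3 6; 1 -2 1)² = 2/143, sgn -1
I_A²/I_B² = (18/1001)/(2/143) = 9/7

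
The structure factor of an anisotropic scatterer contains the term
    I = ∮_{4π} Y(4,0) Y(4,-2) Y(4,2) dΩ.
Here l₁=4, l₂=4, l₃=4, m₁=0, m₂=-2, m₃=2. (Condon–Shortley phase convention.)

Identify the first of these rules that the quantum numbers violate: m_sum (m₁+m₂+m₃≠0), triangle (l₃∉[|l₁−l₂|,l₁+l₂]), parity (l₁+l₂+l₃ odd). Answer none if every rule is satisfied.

Σmᵢ = 0  ✓
l₃∈[|l₁−l₂|,l₁+l₂]=[0,8], have l₃=4  ✓
Σlᵢ = 12 ⇒ even  ✓

none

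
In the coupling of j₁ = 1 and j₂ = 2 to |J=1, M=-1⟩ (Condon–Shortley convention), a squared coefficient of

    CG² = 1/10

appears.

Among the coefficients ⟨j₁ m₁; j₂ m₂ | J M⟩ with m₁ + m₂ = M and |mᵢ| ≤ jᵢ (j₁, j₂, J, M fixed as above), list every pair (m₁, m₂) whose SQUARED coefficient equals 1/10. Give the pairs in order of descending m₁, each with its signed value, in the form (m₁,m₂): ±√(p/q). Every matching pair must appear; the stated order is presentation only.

Admissible pairs with m₁+m₂ = M = -1: (-1,0), (0,-1), (1,-2)
  (m₁,m₂)=(1,-2): CG² = 3/5, CG = +√(3/5)
  (m₁,m₂)=(0,-1): CG² = 3/10, CG = −√(3/10)
  (m₁,m₂)=(-1,0): CG² = 1/10, CG = +√(1/10)   ← matches the target
Pairs with CG² = 1/10: (-1,0): +√(1/10)

(-1,0): +√(1/10)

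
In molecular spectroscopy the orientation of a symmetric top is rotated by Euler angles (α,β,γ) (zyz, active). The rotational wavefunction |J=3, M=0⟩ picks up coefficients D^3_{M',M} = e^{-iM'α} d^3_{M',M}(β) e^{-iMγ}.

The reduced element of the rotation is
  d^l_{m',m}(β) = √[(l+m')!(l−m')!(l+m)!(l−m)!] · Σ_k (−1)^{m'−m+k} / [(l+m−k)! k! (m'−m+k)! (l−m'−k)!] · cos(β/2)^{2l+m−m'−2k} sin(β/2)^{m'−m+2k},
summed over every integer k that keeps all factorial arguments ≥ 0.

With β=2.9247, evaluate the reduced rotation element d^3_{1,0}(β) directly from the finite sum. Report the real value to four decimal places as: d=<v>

d^3_{1,0}(β=2.9247) via the finite sum:
Half-angle: c=0.108234, s=0.994125. N=√(24·2·6·6)=41.569219
k: max(0,(0)−(1))=0 … min(3+(0),3−(1))=2
  k=0: (−1)^1·41.5692/(12)·0.1082^5·0.9941^1 = -0.000051
  k=1: (−1)^2·41.5692/(4)·0.1082^3·0.9941^3 = +0.012946
  k=2: (−1)^3·41.5692/(12)·0.1082^1·0.9941^5 = -0.364049
d^3_{1,0}(2.9247) = -0.000051 +0.012946 -0.364049 = -0.351154

d=-0.3512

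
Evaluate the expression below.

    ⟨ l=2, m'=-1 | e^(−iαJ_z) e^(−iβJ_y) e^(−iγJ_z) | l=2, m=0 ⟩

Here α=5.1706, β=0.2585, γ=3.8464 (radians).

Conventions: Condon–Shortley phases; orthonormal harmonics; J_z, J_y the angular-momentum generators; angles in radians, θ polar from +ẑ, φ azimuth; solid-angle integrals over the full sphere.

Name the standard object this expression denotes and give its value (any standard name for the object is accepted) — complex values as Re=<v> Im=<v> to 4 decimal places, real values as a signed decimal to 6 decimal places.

Wigner D-matrix element, Re=0.1339 Im=-0.2715

This is a Wigner D-matrix element — the rotation-matrix element ⟨l m'| R(α,β,γ) |l m⟩ in the angular-momentum basis.
Split into d^2_{-1,0}(β=0.2585) × two z-phases.
c=cos(0.258500/2)=0.991659, s=sin(0.258500/2)=0.128890; N=√[1·6·2·2]=4.898979
k∈{1,2} keeps every argument non-negative
  k=1: (−1)^0·4.8990/(2)·0.9917^3·0.1289^1 = +0.307881
  k=2: (−1)^1·4.8990/(2)·0.9917^1·0.1289^3 = -0.005201
d^2_{-1,0}(0.2585) = +0.307881 -0.005201 = +0.302680
D = (+0.442344-0.896845i)·(+0.302680)·(+1.000000+0.000000i) = +0.133889-0.271457i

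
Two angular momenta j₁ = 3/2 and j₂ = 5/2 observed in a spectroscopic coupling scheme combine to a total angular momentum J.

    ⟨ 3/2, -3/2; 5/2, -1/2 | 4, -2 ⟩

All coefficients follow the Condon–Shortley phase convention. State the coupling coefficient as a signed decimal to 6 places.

+√(5/14) ≈ +0.597614

j₁+j₂−J=0  J+j₁−j₂=3  J−j₁+j₂=5  j₁+j₂+J+1=9
(j₁±m₁, j₂±m₂, J±M) = (0,3,2,3,2,6)
P² = 12960/7
sum k=0..0:
  [0] +1/72 = 1/72
S = 1/72
C² = P²·S² = 5/14 ; C = +0.597614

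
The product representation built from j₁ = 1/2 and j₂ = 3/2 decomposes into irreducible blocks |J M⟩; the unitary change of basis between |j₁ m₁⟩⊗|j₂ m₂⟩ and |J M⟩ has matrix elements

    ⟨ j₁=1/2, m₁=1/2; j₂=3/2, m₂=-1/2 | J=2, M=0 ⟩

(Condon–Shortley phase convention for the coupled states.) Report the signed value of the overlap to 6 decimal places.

+√(1/2) = +0.707107

triangle: 0!×1!×3!/5! = 6/120
(j±m)!: 1!×0!×1!×2!×2!×2! = 8
prefactor² = (2J+1)×Δ×N² = 2
  k=0: +1/(0!×0!×0!×1!×1!×2!) = 1/2
Σ = 1/2  ⇒  CG² = 2×(1/2)² = 1/2
CG = +√(1/2) = +0.707107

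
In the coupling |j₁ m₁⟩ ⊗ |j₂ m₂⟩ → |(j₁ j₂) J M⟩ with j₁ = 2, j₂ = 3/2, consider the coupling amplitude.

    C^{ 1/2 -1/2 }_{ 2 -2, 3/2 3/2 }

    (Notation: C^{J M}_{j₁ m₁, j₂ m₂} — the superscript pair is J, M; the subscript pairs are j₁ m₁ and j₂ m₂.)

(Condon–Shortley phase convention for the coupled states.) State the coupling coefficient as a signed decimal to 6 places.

−√(2/5) = -0.632456

j₁+j₂−J=3  J+j₁−j₂=1  J−j₁+j₂=0  j₁+j₂+J+1=5
(j₁±m₁, j₂±m₂, J±M) = (0,4,3,0,0,1)
P² = 72/5
sum k=3..3:
  [3] −1/6 = -1/6
S = -1/6
C² = P²·S² = 2/5 ; C = -0.632456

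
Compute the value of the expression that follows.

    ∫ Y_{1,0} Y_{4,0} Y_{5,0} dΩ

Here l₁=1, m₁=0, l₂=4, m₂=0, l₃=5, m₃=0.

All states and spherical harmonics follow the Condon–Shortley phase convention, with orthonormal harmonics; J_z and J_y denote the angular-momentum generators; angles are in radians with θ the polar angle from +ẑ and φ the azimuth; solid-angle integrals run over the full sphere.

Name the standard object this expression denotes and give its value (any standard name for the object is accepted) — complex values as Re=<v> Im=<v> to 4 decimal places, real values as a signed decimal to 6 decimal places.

Gaunt coefficient, +0.245532

This is a Gaunt coefficient — the integral of a triple product of spherical harmonics over the sphere.
Checks pass: Σm=0; 10 even; l₃=5∈[3,5].
(2·1+1)(2·4+1)(2·5+1) = 297
Δ: 0! 2! 8! / 11! → 1/495
sum: t=0:+1/576 = 1/576
3j²(1 4 5; 0 0 0) = Δ·Π!·Σ² = 5/99  (sign -1)
(m-triple is (0,0,0) — same symbol as above.)
combine: 4πI² = 297·5/99·5/99 = 25/33
take √, sign +1: I = 0.24553200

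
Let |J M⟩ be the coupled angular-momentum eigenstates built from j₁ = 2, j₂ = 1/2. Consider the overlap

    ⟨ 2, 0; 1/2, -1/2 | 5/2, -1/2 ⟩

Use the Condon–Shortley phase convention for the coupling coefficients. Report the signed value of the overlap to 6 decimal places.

√[6·0!4!1!/6! · 2!2!0!1!2!3!] = √(48/5)
  +(−1)^0/∏(0,0,2,0,2,1)! = 1/4  (running 1/4)
⟨..|..⟩ = √(48/5)·(1/4) = +0.774597

+0.774597  (= +√(3/5))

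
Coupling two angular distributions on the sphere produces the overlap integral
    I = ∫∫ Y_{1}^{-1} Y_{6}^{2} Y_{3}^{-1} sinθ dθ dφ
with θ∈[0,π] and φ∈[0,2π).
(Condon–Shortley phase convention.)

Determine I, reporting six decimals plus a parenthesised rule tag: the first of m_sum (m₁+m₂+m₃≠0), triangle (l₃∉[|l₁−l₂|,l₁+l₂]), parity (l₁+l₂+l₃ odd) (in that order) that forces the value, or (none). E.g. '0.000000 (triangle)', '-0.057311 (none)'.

0.000000 (triangle)

|1−6|≤3≤1+6 violated ⇒ I = 0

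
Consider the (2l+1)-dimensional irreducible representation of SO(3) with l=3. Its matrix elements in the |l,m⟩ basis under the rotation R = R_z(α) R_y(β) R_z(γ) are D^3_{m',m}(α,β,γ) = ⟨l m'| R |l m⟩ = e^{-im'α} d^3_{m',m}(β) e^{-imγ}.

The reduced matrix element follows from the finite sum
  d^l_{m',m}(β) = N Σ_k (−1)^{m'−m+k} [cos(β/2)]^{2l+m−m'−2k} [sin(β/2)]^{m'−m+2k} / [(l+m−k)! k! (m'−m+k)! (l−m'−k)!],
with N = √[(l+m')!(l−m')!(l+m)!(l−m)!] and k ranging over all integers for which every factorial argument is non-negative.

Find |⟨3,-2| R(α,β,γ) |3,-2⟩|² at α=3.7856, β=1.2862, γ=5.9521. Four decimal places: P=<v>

P=0.2254

First d^3_{-2,-2}(β=1.2862), then the phase factors e^{-i(-2)α} and e^{-i(-2)γ}:
Half-angle: c=0.800241, s=0.599679. N=√(1·120·1·120)=120.000000
Admissible k: 0..1 (factorial args all ≥0)
  k=0: (−1)^0·120.0000/(120)·0.8002^6·0.5997^0 = +0.262617
  k=1: (−1)^1·120.0000/(24)·0.8002^4·0.5997^2 = -0.737378
d^3_{-2,-2}(1.2862) = +0.262617 -0.737378 = -0.474760
|D^3_{-2,-2}|² = |d^3_{-2,-2}(β)|² = (-0.474760)² = 0.225398 (the z-rotation phases have unit modulus)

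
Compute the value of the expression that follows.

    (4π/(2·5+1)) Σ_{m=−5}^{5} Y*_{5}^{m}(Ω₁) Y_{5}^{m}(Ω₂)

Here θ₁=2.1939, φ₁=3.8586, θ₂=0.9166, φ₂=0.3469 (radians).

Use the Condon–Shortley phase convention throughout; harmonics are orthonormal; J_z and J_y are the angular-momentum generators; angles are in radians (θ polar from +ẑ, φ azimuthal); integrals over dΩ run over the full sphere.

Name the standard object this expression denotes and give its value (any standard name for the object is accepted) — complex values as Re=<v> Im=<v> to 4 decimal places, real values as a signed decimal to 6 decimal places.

This sum is the spherical-harmonic addition theorem: it equals the Legendre polynomial P_l(cos γ) of the angle γ between the two directions.
Expand P_5 via completeness: Σ_{m} conj(Y_{5,m}) at Ω₁ times Y_{5,m} at Ω₂ —
  [-5]  conj(Y_{5,-5})(Ω₁) = +0.148059+0.070327i ; Y_{5,-5}(Ω₂) = -0.023801-0.144090i ; Δ = +0.006609-0.023008i
  [-4]  conj(Y_{5,-4})(Ω₁) = +0.358629-0.100631i ; Y_{5,-4}(Ω₂) = +0.064517-0.348224i ; Δ = -0.011904-0.131375i
  [-3]  conj(Y_{5,-3})(Ω₁) = +0.209714-0.319935i ; Y_{5,-3}(Ω₂) = +0.203885-0.347899i ; Δ = -0.068547-0.138189i
  [-2]  conj(Y_{5,-2})(Ω₁) = -0.001923-0.013970i ; Y_{5,-2}(Ω₂) = +0.055369-0.046052i ; Δ = -0.000750-0.000685i
  [-1]  conj(Y_{5,-1})(Ω₁) = +0.261187+0.227699i ; Y_{5,-1}(Ω₂) = -0.311829+0.112732i ; Δ = -0.107115-0.041559i
  [+0]  conj(Y_{5,0})(Ω₁) = +0.104545-0.000000i ; Y_{5,0}(Ω₂) = -0.162422+0.000000i ; Δ = -0.016980+0.000000i
  [+1]  conj(Y_{5,1})(Ω₁) = -0.261187+0.227699i ; Y_{5,1}(Ω₂) = +0.311829+0.112732i ; Δ = -0.107115+0.041559i
  [+2]  conj(Y_{5,2})(Ω₁) = -0.001923+0.013970i ; Y_{5,2}(Ω₂) = +0.055369+0.046052i ; Δ = -0.000750+0.000685i
  [+3]  conj(Y_{5,3})(Ω₁) = -0.209714-0.319935i ; Y_{5,3}(Ω₂) = -0.203885-0.347899i ; Δ = -0.068547+0.138189i
  [+4]  conj(Y_{5,4})(Ω₁) = +0.358629+0.100631i ; Y_{5,4}(Ω₂) = +0.064517+0.348224i ; Δ = -0.011904+0.131375i
  [+5]  conj(Y_{5,5})(Ω₁) = -0.148059+0.070327i ; Y_{5,5}(Ω₂) = +0.023801-0.144090i ; Δ = +0.006609+0.023008i
Total Σ_m = -0.380394+0.000000i. Multiply by 1.142397: -0.434561+0.000000i. P_5(cos γ) = -0.434561

Legendre polynomial (addition theorem), -0.434561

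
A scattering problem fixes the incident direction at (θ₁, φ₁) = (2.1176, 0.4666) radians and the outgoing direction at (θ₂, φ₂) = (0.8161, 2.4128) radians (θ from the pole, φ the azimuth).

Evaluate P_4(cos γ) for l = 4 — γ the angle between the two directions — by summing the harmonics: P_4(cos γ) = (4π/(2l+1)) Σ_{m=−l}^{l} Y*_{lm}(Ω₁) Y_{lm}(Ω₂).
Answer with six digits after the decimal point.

-0.395383

Term-by-term m-sum for l=4 (normalisation 4π/9 = 1.396263):
  [-4]  conj(Y_{4,-4})(Ω₁) = -0.068633+0.225376i ; Y_{4,-4}(Ω₂) = -0.121447+0.027978i ; Δ = +0.002030-0.029291i
  [-3]  conj(Y_{4,-3})(Ω₁) = -0.069023-0.399709i ; Y_{4,-3}(Ω₂) = +0.191416-0.270644i ; Δ = -0.121391-0.057830i
  [-2]  conj(Y_{4,-2})(Ω₁) = +0.129676+0.175045i ; Y_{4,-2}(Ω₂) = +0.045830+0.403089i ; Δ = -0.064615+0.060293i
  [-1]  conj(Y_{4,-1})(Ω₁) = +0.207830+0.104683i ; Y_{4,-1}(Ω₂) = -0.050234-0.044847i ; Δ = -0.005746-0.014579i
  [+0]  conj(Y_{4,0})(Ω₁) = -0.270014-0.000000i ; Y_{4,0}(Ω₂) = -0.356546+0.000000i ; Δ = +0.096273+0.000000i
  [+1]  conj(Y_{4,1})(Ω₁) = -0.207830+0.104683i ; Y_{4,1}(Ω₂) = +0.050234-0.044847i ; Δ = -0.005746+0.014579i
  [+2]  conj(Y_{4,2})(Ω₁) = +0.129676-0.175045i ; Y_{4,2}(Ω₂) = +0.045830-0.403089i ; Δ = -0.064615-0.060293i
  [+3]  conj(Y_{4,3})(Ω₁) = +0.069023-0.399709i ; Y_{4,3}(Ω₂) = -0.191416-0.270644i ; Δ = -0.121391+0.057830i
  [+4]  conj(Y_{4,4})(Ω₁) = -0.068633-0.225376i ; Y_{4,4}(Ω₂) = -0.121447-0.027978i ; Δ = +0.002030+0.029291i
Total Σ_m = -0.283172-0.000000i. Multiply by 1.396263: -0.395383-0.000000i. P_4(cos γ) = -0.395383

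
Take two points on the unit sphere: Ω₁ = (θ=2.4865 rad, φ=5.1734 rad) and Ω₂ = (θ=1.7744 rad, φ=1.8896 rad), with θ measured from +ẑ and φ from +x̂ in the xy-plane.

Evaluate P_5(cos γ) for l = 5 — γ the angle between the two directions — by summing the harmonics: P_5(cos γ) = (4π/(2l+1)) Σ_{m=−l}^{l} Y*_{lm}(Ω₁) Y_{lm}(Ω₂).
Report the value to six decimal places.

-0.225871

Addition theorem: P_5(cos γ) = (4π/11) Σ_m Y*_{lm}(Ω₁) Y_{lm}(Ω₂), m = −5…5:
  [-5]  conj(Y_{5,-5})(Ω₁) = (0.028917, 0.026101) ; Y_{5,-5}(Ω₂) = (-0.418024, 0.009709) ; Δ = (-0.012341, -0.010630)
  [-4]  conj(Y_{5,-4})(Ω₁) = (0.043269, -0.154392) ; Y_{5,-4}(Ω₂) = (-0.079524, 0.261162) ; Δ = (0.036880, 0.023578)
  [-3]  conj(Y_{5,-3})(Ω₁) = (-0.358093, 0.068038) ; Y_{5,-3}(Ω₂) = (-0.167820, -0.118391) ; Δ = (0.068150, 0.030977)
  [-2]  conj(Y_{5,-2})(Ω₁) = (0.267187, 0.352363) ; Y_{5,-2}(Ω₂) = (-0.231703, 0.171653) ; Δ = (-0.122392, -0.035780)
  [-1]  conj(Y_{5,-1})(Ω₁) = (0.043438, -0.087451) ; Y_{5,-1}(Ω₂) = (-0.045491, -0.137825) ; Δ = (-0.014029, -0.002009)
  [+0]  conj(Y_{5,0})(Ω₁) = (0.380806, -0.000000) ; Y_{5,0}(Ω₂) = (-0.289523, 0.000000) ; Δ = (-0.110252, 0.000000)
  [+1]  conj(Y_{5,1})(Ω₁) = (-0.043438, -0.087451) ; Y_{5,1}(Ω₂) = (0.045491, -0.137825) ; Δ = (-0.014029, 0.002009)
  [+2]  conj(Y_{5,2})(Ω₁) = (0.267187, -0.352363) ; Y_{5,2}(Ω₂) = (-0.231703, -0.171653) ; Δ = (-0.122392, 0.035780)
  [+3]  conj(Y_{5,3})(Ω₁) = (0.358093, 0.068038) ; Y_{5,3}(Ω₂) = (0.167820, -0.118391) ; Δ = (0.068150, -0.030977)
  [+4]  conj(Y_{5,4})(Ω₁) = (0.043269, 0.154392) ; Y_{5,4}(Ω₂) = (-0.079524, -0.261162) ; Δ = (0.036880, -0.023578)
  [+5]  conj(Y_{5,5})(Ω₁) = (-0.028917, 0.026101) ; Y_{5,5}(Ω₂) = (0.418024, 0.009709) ; Δ = (-0.012341, 0.010630)
Σ over m = (-0.197716, 0.000000); ×(4π/11) → (-0.225871, 0.000000). Real part: -0.225871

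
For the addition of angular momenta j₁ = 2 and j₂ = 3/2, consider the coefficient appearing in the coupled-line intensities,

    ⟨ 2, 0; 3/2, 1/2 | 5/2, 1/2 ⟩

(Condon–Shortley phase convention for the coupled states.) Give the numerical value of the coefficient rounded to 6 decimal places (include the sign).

−√(3/35) ≈ -0.292770

triangle: 1!·3!·2!/7! = 12/5040
(j±m)!: 2!·2!·2!·1!·3!·2! = 96
prefactor² = (2J+1)·Δ·N² = 48/35
  k=0: +1/(0!·1!·2!·2!·1!·0!) = 1/4
  k=1: −1/(1!·0!·1!·1!·2!·1!) = -1/2
Σ = -1/4  ⇒  CG² = 48/35·(-1/4)² = 3/35
CG = −√(3/35) = -0.292770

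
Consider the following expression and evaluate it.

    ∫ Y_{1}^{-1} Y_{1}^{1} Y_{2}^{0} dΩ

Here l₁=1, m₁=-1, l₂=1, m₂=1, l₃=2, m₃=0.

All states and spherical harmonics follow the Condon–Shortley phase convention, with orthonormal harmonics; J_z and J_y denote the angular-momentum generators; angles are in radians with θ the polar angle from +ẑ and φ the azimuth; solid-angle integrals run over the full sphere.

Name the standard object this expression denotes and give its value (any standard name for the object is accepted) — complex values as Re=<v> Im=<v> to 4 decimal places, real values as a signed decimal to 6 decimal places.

This is a Gaunt coefficient — the integral of a triple product of spherical harmonics over the sphere.
Checks pass: Σm=0; 4 even; l₃=2∈[0,2].
(2·1+1)(2·1+1)(2·2+1) = 45
Δ: 0! 2! 2! / 5! → 1/30
sum: t=0:+1/1 = 1/1
3j²(1 1 2; 0 0 0) = Δ·Π!·Σ² = 2/15  (sign +1)
sum: t=0:+1/4 = 1/4
3j²(1 1 2; -1 1 0) = Δ·Π!·Σ² = 1/30  (sign +1)
combine: 4πI² = 45·2/15·1/30 = 1/5
take √, sign +1: I = 0.12615663

Gaunt coefficient, +0.126157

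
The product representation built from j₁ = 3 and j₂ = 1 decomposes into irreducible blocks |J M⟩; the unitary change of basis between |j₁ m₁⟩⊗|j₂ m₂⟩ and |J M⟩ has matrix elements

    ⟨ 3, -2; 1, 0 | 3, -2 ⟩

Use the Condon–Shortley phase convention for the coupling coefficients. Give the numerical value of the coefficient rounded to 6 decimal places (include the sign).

-0.577350

triangle: 1!×5!×1!/8! = 120/40320
(j±m)!: 1!×5!×1!×1!×1!×5! = 14400
prefactor² = (2J+1)×Δ×N² = 300
  k=0: +1/(0!×1!×5!×1!×0!×0!) = 1/120
  k=1: −1/(1!×0!×4!×0!×1!×1!) = -1/24
Σ = -1/30  ⇒  CG² = 300×(-1/30)² = 1/3
CG = −√(1/3) = -0.577350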